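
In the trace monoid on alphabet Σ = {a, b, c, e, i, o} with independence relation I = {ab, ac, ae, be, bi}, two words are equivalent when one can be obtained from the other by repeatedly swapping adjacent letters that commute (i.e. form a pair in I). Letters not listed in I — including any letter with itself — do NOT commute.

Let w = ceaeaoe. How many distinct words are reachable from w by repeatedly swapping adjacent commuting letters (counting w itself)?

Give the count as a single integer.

10

drop 0:c onto floor
drop 1:e onto {0:c}
drop 2:a onto floor
drop 3:e onto {1:e}
drop 4:a onto {2:a}
drop 5:o onto {3:e, 4:a}
drop 6:e onto {5:o}
ground layer = {0:c, 2:a}
drop-orders for the pieces not yet dropped (sum over which currently-grounded one goes next):
  1 to go: {6} 1
  2 to go: {5,6} 1
  3 to go: {3,5,6} 1  {4,5,6} 1
  4 to go: {1,3,5,6} 1  {2,4,5,6} 1  {3,4,5,6} 2
  5 to go: {0,1,3,5,6} 1  {1,3,4,5,6} 3  {2,3,4,5,6} 3
  if 0:c drops first: 6 orders
  if 2:a drops first: 4 orders
heap linearizations: 10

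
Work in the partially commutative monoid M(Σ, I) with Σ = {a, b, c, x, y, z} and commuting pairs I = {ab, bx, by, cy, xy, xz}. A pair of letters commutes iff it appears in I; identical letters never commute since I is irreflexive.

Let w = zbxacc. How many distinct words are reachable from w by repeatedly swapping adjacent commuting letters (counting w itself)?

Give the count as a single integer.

5

piece 0:z — minimal
piece 1:b rests on {0:z}
piece 2:x — minimal
piece 3:a rests on {0:z, 2:x}
piece 4:c rests on {1:b, 3:a}
piece 5:c rests on {4:c}
minimal pieces: {0:z, 2:x}
ways to finish when only these pieces remain (= sum over removing one remaining piece with nothing left below it):
  1 left: {5}→1
  2 left: {4,5}→1
  3 left: {1,4,5}→1  {3,4,5}→1
  4 left: {1,3,4,5}→2  {2,3,4,5}→1
  placing 0:z first → 3 extensions
  placing 2:x first → 2 extensions
total linear extensions = 5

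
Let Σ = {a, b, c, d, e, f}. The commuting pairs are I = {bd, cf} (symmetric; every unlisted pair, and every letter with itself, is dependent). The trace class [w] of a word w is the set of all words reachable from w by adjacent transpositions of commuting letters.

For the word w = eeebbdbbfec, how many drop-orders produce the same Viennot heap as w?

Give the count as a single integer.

5

#0=e has no predecessor
#1=e depends on [0:e]
#2=e depends on [1:e]
#3=b depends on [2:e]
#4=b depends on [3:b]
#5=d depends on [2:e]
#6=b depends on [4:b]
#7=b depends on [6:b]
#8=f depends on [5:d, 7:b]
#9=e depends on [8:f]
#10=c depends on [9:e]
sources: [0:e]
N(rest) = Σ N(rest − s) over sources s of rest; N(one piece) = 1:
  size 1 → [10]=1
  size 2 → [9,10]=1
  size 3 → [8,9,10]=1
  size 4 → [5,8,9,10]=1  [7,8,9,10]=1
  size 5 → [5,7,8,9,10]=2  [6,7,8,9,10]=1
  size 6 → [4,6,7,8,9,10]=1  [5,6,7,8,9,10]=3
  size 7 → [3,4,6,7,8,9,10]=1  [4,5,6,7,8,9,10]=4
  size 8 → [3,4,5,6,7,8,9,10]=5
  size 9 → [2,3,4,5,6,7,8,9,10]=5
  first=0(e) contributes 5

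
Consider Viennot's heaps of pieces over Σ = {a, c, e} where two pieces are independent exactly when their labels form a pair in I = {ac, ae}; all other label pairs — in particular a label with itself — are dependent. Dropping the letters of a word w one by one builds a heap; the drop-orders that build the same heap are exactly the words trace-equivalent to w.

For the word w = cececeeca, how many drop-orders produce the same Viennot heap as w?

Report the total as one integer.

0(c) covers ∅
1(e) covers 0:c
2(c) covers 1:e
3(e) covers 2:c
4(c) covers 3:e
5(e) covers 4:c
6(e) covers 5:e
7(c) covers 6:e
8(a) covers ∅
floor of heap: 0:c, 8:a
completions by unplaced set U, small U first (add the entries for U minus each lowest piece of U):
  |U|=1: {7}:1  {8}:1
  |U|=2: {6,7}:1  {7,8}:2
  |U|=3: {5,6,7}:1  {6,7,8}:3
  |U|=4: {4,5,6,7}:1  {5,6,7,8}:4
  |U|=5: {3,4,5,6,7}:1  {4,5,6,7,8}:5
  |U|=6: {2,3,4,5,6,7}:1  {3,4,5,6,7,8}:6
  |U|=7: {1,2,3,4,5,6,7}:1  {2,3,4,5,6,7,8}:7
  start at 0(c): 8
  start at 8(a): 1
sum over floor = 9

9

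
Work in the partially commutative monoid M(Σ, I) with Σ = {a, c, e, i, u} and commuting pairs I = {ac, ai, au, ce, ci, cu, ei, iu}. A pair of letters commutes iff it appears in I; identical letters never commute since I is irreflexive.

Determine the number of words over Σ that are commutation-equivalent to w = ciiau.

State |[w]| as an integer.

0(c) covers ∅
1(i) covers ∅
2(i) covers 1:i
3(a) covers ∅
4(u) covers ∅
floor of heap: 0:c, 1:i, 3:a, 4:u
completions by unplaced set U, small U first (add the entries for U minus each lowest piece of U):
  |U|=1: {0}:1  {2}:1  {3}:1  {4}:1
  |U|=2: {0,2}:2  {0,3}:2  {0,4}:2  {1,2}:1  {2,3}:2  {2,4}:2  {3,4}:2
  |U|=3: {0,1,2}:3  {0,2,3}:6  {0,2,4}:6  {0,3,4}:6  {1,2,3}:3  {1,2,4}:3  {2,3,4}:6
  start at 0(c): 12
  start at 1(i): 24
  start at 3(a): 12
  start at 4(u): 12
sum over floor = 60

60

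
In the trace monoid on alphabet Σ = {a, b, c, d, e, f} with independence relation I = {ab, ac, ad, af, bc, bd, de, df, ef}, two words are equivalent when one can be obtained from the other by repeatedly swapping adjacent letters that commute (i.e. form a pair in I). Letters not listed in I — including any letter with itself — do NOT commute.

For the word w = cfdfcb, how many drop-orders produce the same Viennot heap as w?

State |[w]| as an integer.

7

piece 0:c — minimal
piece 1:f rests on {0:c}
piece 2:d rests on {0:c}
piece 3:f rests on {1:f}
piece 4:c rests on {2:d, 3:f}
piece 5:b rests on {3:f}
minimal pieces: {0:c}
ways to finish when only these pieces remain (= sum over removing one remaining piece with nothing left below it):
  1 left: {4}→1  {5}→1
  2 left: {2,4}→1  {4,5}→2
  3 left: {2,4,5}→3  {3,4,5}→2
  4 left: {1,3,4,5}→2  {2,3,4,5}→5
  placing 0:c first → 7 extensions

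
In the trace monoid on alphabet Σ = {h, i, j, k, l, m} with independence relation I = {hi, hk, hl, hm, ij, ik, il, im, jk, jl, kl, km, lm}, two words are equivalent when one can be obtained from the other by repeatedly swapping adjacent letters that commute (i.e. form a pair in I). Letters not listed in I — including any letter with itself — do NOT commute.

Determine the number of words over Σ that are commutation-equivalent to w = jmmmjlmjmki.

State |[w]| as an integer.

990

piece 0:j — minimal
piece 1:m rests on {0:j}
piece 2:m rests on {1:m}
piece 3:m rests on {2:m}
piece 4:j rests on {3:m}
piece 5:l — minimal
piece 6:m rests on {4:j}
piece 7:j rests on {6:m}
piece 8:m rests on {7:j}
piece 9:k — minimal
piece 10:i — minimal
minimal pieces: {0:j, 5:l, 9:k, 10:i}
ways to finish when only these pieces remain (= sum over removing one remaining piece with nothing left below it):
  1 left: {5}→1  {8}→1  {9}→1  {10}→1
  2 left: {5,8}→2  {5,9}→2  {5,10}→2  {7,8}→1  {8,9}→2  {8,10}→2  {9,10}→2
  3 left: {5,7,8}→3  {5,8,9}→6  {5,8,10}→6  {5,9,10}→6  {6,7,8}→1  {7,8,9}→3  {7,8,10}→3  {8,9,10}→6
  4 left: {4,6,7,8}→1  {5,6,7,8}→4  {5,7,8,9}→12  {5,7,8,10}→12  {5,8,9,10}→24  {6,7,8,9}→4  {6,7,8,10}→4  {7,8,9,10}→12
  5 left: {3,4,6,7,8}→1  {4,5,6,7,8}→5  {4,6,7,8,9}→5  {4,6,7,8,10}→5  {5,6,7,8,9}→20  {5,6,7,8,10}→20  {5,7,8,9,10}→60  {6,7,8,9,10}→20
  6 left: {2,3,4,6,7,8}→1  {3,4,5,6,7,8}→6  {3,4,6,7,8,9}→6  {3,4,6,7,8,10}→6  {4,5,6,7,8,9}→30  {4,5,6,7,8,10}→30  {4,6,7,8,9,10}→30  {5,6,7,8,9,10}→120
  7 left: {1,2,3,4,6,7,8}→1  {2,3,4,5,6,7,8}→7  {2,3,4,6,7,8,9}→7  {2,3,4,6,7,8,10}→7  {3,4,5,6,7,8,9}→42  {3,4,5,6,7,8,10}→42  {3,4,6,7,8,9,10}→42  {4,5,6,7,8,9,10}→210
  8 left: {0,1,2,3,4,6,7,8}→1  {1,2,3,4,5,6,7,8}→8  {1,2,3,4,6,7,8,9}→8  {1,2,3,4,6,7,8,10}→8  {2,3,4,5,6,7,8,9}→56  {2,3,4,5,6,7,8,10}→56  {2,3,4,6,7,8,9,10}→56  {3,4,5,6,7,8,9,10}→336
  9 left: {0,1,2,3,4,5,6,7,8}→9  {0,1,2,3,4,6,7,8,9}→9  {0,1,2,3,4,6,7,8,10}→9  {1,2,3,4,5,6,7,8,9}→72  {1,2,3,4,5,6,7,8,10}→72  {1,2,3,4,6,7,8,9,10}→72  {2,3,4,5,6,7,8,9,10}→504
  placing 0:j first → 720 extensions
  placing 5:l first → 90 extensions
  placing 9:k first → 90 extensions
  placing 10:i first → 90 extensions
total linear extensions = 990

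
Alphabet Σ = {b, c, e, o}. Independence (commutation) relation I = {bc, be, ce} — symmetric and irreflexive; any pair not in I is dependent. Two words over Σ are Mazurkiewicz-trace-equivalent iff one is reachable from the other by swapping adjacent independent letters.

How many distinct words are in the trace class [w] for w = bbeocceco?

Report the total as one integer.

12

#0=b has no predecessor
#1=b depends on [0:b]
#2=e has no predecessor
#3=o depends on [1:b, 2:e]
#4=c depends on [3:o]
#5=c depends on [4:c]
#6=e depends on [3:o]
#7=c depends on [5:c]
#8=o depends on [6:e, 7:c]
sources: [0:b, 2:e]
N(rest) = Σ N(rest − s) over sources s of rest; N(one piece) = 1:
  size 1 → [8]=1
  size 2 → [6,8]=1  [7,8]=1
  size 3 → [5,7,8]=1  [6,7,8]=2
  size 4 → [4,5,7,8]=1  [5,6,7,8]=3
  size 5 → [4,5,6,7,8]=4
  size 6 → [3,4,5,6,7,8]=4
  size 7 → [1,3,4,5,6,7,8]=4  [2,3,4,5,6,7,8]=4
  first=0(b) contributes 8
  first=2(e) contributes 4
|[w]| = 12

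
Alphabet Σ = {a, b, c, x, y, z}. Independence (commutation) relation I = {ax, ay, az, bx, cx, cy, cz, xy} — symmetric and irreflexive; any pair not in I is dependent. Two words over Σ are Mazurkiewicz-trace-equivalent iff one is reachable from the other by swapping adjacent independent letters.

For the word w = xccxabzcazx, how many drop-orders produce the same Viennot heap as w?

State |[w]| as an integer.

181

drop 0:x onto floor
drop 1:c onto floor
drop 2:c onto {1:c}
drop 3:x onto {0:x}
drop 4:a onto {2:c}
drop 5:b onto {4:a}
drop 6:z onto {3:x, 5:b}
drop 7:c onto {5:b}
drop 8:a onto {7:c}
drop 9:z onto {6:z}
drop 10:x onto {9:z}
ground layer = {0:x, 1:c}
drop-orders for the pieces not yet dropped (sum over which currently-grounded one goes next):
  1 to go: {8} 1  {10} 1
  2 to go: {7,8} 1  {8,10} 2  {9,10} 1
  3 to go: {6,9,10} 1  {7,8,10} 3  {8,9,10} 3
  4 to go: {3,6,9,10} 1  {6,8,9,10} 4  {7,8,9,10} 6
  5 to go: {0,3,6,9,10} 1  {3,6,8,9,10} 5  {6,7,8,9,10} 10
  6 to go: {0,3,6,8,9,10} 6  {3,6,7,8,9,10} 15  {5,6,7,8,9,10} 10
  7 to go: {0,3,6,7,8,9,10} 21  {3,5,6,7,8,9,10} 25  {4,5,6,7,8,9,10} 10
  8 to go: {0,3,5,6,7,8,9,10} 46  {2,4,5,6,7,8,9,10} 10  {3,4,5,6,7,8,9,10} 35
  9 to go: {0,3,4,5,6,7,8,9,10} 81  {1,2,4,5,6,7,8,9,10} 10  {2,3,4,5,6,7,8,9,10} 45
  if 0:x drops first: 55 orders
  if 1:c drops first: 126 orders
heap linearizations: 181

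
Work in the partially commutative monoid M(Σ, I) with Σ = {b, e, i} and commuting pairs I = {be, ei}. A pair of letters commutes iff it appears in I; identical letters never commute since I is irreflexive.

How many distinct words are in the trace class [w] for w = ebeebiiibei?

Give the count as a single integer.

0(e) covers ∅
1(b) covers ∅
2(e) covers 0:e
3(e) covers 2:e
4(b) covers 1:b
5(i) covers 4:b
6(i) covers 5:i
7(i) covers 6:i
8(b) covers 7:i
9(e) covers 3:e
10(i) covers 8:b
floor of heap: 0:e, 1:b
completions by unplaced set U, small U first (add the entries for U minus each lowest piece of U):
  |U|=1: {9}:1  {10}:1
  |U|=2: {3,9}:1  {8,10}:1  {9,10}:2
  |U|=3: {2,3,9}:1  {3,9,10}:3  {7,8,10}:1  {8,9,10}:3
  |U|=4: {0,2,3,9}:1  {2,3,9,10}:4  {3,8,9,10}:6  {6,7,8,10}:1  {7,8,9,10}:4
  |U|=5: {0,2,3,9,10}:5  {2,3,8,9,10}:10  {3,7,8,9,10}:10  {5,6,7,8,10}:1  {6,7,8,9,10}:5
  |U|=6: {0,2,3,8,9,10}:15  {2,3,7,8,9,10}:20  {3,6,7,8,9,10}:15  {4,5,6,7,8,10}:1  {5,6,7,8,9,10}:6
  |U|=7: {0,2,3,7,8,9,10}:35  {1,4,5,6,7,8,10}:1  {2,3,6,7,8,9,10}:35  {3,5,6,7,8,9,10}:21  {4,5,6,7,8,9,10}:7
  |U|=8: {0,2,3,6,7,8,9,10}:70  {1,4,5,6,7,8,9,10}:8  {2,3,5,6,7,8,9,10}:56  {3,4,5,6,7,8,9,10}:28
  |U|=9: {0,2,3,5,6,7,8,9,10}:126  {1,3,4,5,6,7,8,9,10}:36  {2,3,4,5,6,7,8,9,10}:84
  start at 0(e): 120
  start at 1(b): 210
sum over floor = 330

330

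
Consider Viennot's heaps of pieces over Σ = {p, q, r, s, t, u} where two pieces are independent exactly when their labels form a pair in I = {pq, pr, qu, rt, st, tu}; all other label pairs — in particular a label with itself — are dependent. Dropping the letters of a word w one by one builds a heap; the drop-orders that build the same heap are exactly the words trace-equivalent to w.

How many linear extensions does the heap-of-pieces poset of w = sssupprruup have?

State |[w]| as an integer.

piece 0:s — minimal
piece 1:s rests on {0:s}
piece 2:s rests on {1:s}
piece 3:u rests on {2:s}
piece 4:p rests on {3:u}
piece 5:p rests on {4:p}
piece 6:r rests on {3:u}
piece 7:r rests on {6:r}
piece 8:u rests on {5:p, 7:r}
piece 9:u rests on {8:u}
piece 10:p rests on {9:u}
minimal pieces: {0:s}
ways to finish when only these pieces remain (= sum over removing one remaining piece with nothing left below it):
  1 left: {10}→1
  2 left: {9,10}→1
  3 left: {8,9,10}→1
  4 left: {5,8,9,10}→1  {7,8,9,10}→1
  5 left: {4,5,8,9,10}→1  {5,7,8,9,10}→2  {6,7,8,9,10}→1
  6 left: {4,5,7,8,9,10}→3  {5,6,7,8,9,10}→3
  7 left: {4,5,6,7,8,9,10}→6
  8 left: {3,4,5,6,7,8,9,10}→6
  9 left: {2,3,4,5,6,7,8,9,10}→6
  placing 0:s first → 6 extensions

6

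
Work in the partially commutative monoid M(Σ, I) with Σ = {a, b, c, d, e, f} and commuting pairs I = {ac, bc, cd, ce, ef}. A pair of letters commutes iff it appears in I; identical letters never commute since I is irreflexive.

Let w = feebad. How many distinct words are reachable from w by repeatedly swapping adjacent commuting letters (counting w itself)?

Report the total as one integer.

piece 0:f — minimal
piece 1:e — minimal
piece 2:e rests on {1:e}
piece 3:b rests on {0:f, 2:e}
piece 4:a rests on {3:b}
piece 5:d rests on {4:a}
minimal pieces: {0:f, 1:e}
ways to finish when only these pieces remain (= sum over removing one remaining piece with nothing left below it):
  1 left: {5}→1
  2 left: {4,5}→1
  3 left: {3,4,5}→1
  4 left: {0,3,4,5}→1  {2,3,4,5}→1
  placing 0:f first → 1 extensions
  placing 1:e first → 2 extensions
total linear extensions = 3

3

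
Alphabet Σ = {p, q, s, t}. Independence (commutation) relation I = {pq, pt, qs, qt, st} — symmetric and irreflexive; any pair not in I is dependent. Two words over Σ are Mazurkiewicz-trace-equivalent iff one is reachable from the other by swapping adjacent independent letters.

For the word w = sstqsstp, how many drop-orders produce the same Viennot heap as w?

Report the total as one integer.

piece 0:s — minimal
piece 1:s rests on {0:s}
piece 2:t — minimal
piece 3:q — minimal
piece 4:s rests on {1:s}
piece 5:s rests on {4:s}
piece 6:t rests on {2:t}
piece 7:p rests on {5:s}
minimal pieces: {0:s, 2:t, 3:q}
ways to finish when only these pieces remain (= sum over removing one remaining piece with nothing left below it):
  1 left: {3}→1  {6}→1  {7}→1
  2 left: {2,6}→1  {3,6}→2  {3,7}→2  {5,7}→1  {6,7}→2
  3 left: {2,3,6}→3  {2,6,7}→3  {3,5,7}→3  {3,6,7}→6  {4,5,7}→1  {5,6,7}→3
  4 left: {1,4,5,7}→1  {2,3,6,7}→12  {2,5,6,7}→6  {3,4,5,7}→4  {3,5,6,7}→12  {4,5,6,7}→4
  5 left: {0,1,4,5,7}→1  {1,3,4,5,7}→5  {1,4,5,6,7}→5  {2,3,5,6,7}→30  {2,4,5,6,7}→10  {3,4,5,6,7}→20
  6 left: {0,1,3,4,5,7}→6  {0,1,4,5,6,7}→6  {1,2,4,5,6,7}→15  {1,3,4,5,6,7}→30  {2,3,4,5,6,7}→60
  placing 0:s first → 105 extensions
  placing 2:t first → 42 extensions
  placing 3:q first → 21 extensions
total linear extensions = 168

168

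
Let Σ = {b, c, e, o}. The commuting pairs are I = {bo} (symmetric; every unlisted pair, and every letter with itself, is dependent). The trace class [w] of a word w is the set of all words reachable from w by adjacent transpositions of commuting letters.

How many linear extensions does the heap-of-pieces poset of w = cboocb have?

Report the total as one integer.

3

piece 0:c — minimal
piece 1:b rests on {0:c}
piece 2:o rests on {0:c}
piece 3:o rests on {2:o}
piece 4:c rests on {1:b, 3:o}
piece 5:b rests on {4:c}
minimal pieces: {0:c}
ways to finish when only these pieces remain (= sum over removing one remaining piece with nothing left below it):
  1 left: {5}→1
  2 left: {4,5}→1
  3 left: {1,4,5}→1  {3,4,5}→1
  4 left: {1,3,4,5}→2  {2,3,4,5}→1
  placing 0:c first → 3 extensions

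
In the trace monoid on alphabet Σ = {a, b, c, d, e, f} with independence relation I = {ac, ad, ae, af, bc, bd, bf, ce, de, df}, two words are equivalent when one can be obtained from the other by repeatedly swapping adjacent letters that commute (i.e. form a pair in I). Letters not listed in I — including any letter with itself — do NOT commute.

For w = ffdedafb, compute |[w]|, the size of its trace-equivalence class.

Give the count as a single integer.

piece 0:f — minimal
piece 1:f rests on {0:f}
piece 2:d — minimal
piece 3:e rests on {1:f}
piece 4:d rests on {2:d}
piece 5:a — minimal
piece 6:f rests on {3:e}
piece 7:b rests on {3:e, 5:a}
minimal pieces: {0:f, 2:d, 5:a}
ways to finish when only these pieces remain (= sum over removing one remaining piece with nothing left below it):
  1 left: {4}→1  {6}→1  {7}→1
  2 left: {2,4}→1  {4,6}→2  {4,7}→2  {5,7}→1  {6,7}→2
  3 left: {2,4,6}→3  {2,4,7}→3  {3,6,7}→2  {4,5,7}→3  {4,6,7}→6  {5,6,7}→3
  4 left: {1,3,6,7}→2  {2,4,5,7}→6  {2,4,6,7}→12  {3,4,6,7}→8  {3,5,6,7}→5  {4,5,6,7}→12
  5 left: {0,1,3,6,7}→2  {1,3,4,6,7}→10  {1,3,5,6,7}→7  {2,3,4,6,7}→20  {2,4,5,6,7}→30  {3,4,5,6,7}→25
  6 left: {0,1,3,4,6,7}→12  {0,1,3,5,6,7}→9  {1,2,3,4,6,7}→30  {1,3,4,5,6,7}→42  {2,3,4,5,6,7}→75
  placing 0:f first → 147 extensions
  placing 2:d first → 63 extensions
  placing 5:a first → 42 extensions
total linear extensions = 252

252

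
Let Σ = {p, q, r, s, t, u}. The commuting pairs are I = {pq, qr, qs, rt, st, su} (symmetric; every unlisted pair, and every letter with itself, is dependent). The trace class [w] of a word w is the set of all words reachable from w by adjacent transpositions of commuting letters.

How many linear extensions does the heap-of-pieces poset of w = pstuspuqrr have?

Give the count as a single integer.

#0=p has no predecessor
#1=s depends on [0:p]
#2=t depends on [0:p]
#3=u depends on [2:t]
#4=s depends on [1:s]
#5=p depends on [3:u, 4:s]
#6=u depends on [5:p]
#7=q depends on [6:u]
#8=r depends on [6:u]
#9=r depends on [8:r]
sources: [0:p]
N(rest) = Σ N(rest − s) over sources s of rest; N(one piece) = 1:
  size 1 → [7]=1  [9]=1
  size 2 → [7,9]=2  [8,9]=1
  size 3 → [7,8,9]=3
  size 4 → [6,7,8,9]=3
  size 5 → [5,6,7,8,9]=3
  size 6 → [3,5,6,7,8,9]=3  [4,5,6,7,8,9]=3
  size 7 → [1,4,5,6,7,8,9]=3  [2,3,5,6,7,8,9]=3  [3,4,5,6,7,8,9]=6
  size 8 → [1,3,4,5,6,7,8,9]=9  [2,3,4,5,6,7,8,9]=9
  first=0(p) contributes 18

18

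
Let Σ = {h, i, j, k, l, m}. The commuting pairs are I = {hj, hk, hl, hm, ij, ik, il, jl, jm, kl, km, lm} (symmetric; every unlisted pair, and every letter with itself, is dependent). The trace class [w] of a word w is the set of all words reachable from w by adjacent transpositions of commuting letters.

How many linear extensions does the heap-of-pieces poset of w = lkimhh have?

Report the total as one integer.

drop 0:l onto floor
drop 1:k onto floor
drop 2:i onto floor
drop 3:m onto {2:i}
drop 4:h onto {2:i}
drop 5:h onto {4:h}
ground layer = {0:l, 1:k, 2:i}
drop-orders for the pieces not yet dropped (sum over which currently-grounded one goes next):
  1 to go: {0} 1  {1} 1  {3} 1  {5} 1
  2 to go: {0,1} 2  {0,3} 2  {0,5} 2  {1,3} 2  {1,5} 2  {3,5} 2  {4,5} 1
  3 to go: {0,1,3} 6  {0,1,5} 6  {0,3,5} 6  {0,4,5} 3  {1,3,5} 6  {1,4,5} 3  {3,4,5} 3
  4 to go: {0,1,3,5} 24  {0,1,4,5} 12  {0,3,4,5} 12  {1,3,4,5} 12  {2,3,4,5} 3
  if 0:l drops first: 15 orders
  if 1:k drops first: 15 orders
  if 2:i drops first: 60 orders
heap linearizations: 90

90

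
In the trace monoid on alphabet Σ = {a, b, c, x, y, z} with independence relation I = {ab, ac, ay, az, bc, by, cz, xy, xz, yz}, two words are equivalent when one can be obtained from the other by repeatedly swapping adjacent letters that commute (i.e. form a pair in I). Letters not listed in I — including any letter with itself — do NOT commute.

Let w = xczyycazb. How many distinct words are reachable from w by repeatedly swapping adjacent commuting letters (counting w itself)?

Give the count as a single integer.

415

piece 0:x — minimal
piece 1:c rests on {0:x}
piece 2:z — minimal
piece 3:y rests on {1:c}
piece 4:y rests on {3:y}
piece 5:c rests on {4:y}
piece 6:a rests on {0:x}
piece 7:z rests on {2:z}
piece 8:b rests on {0:x, 7:z}
minimal pieces: {0:x, 2:z}
ways to finish when only these pieces remain (= sum over removing one remaining piece with nothing left below it):
  1 left: {5}→1  {6}→1  {8}→1
  2 left: {4,5}→1  {5,6}→2  {5,8}→2  {6,8}→2  {7,8}→1
  3 left: {2,7,8}→1  {3,4,5}→1  {4,5,6}→3  {4,5,8}→3  {5,6,8}→6  {5,7,8}→3  {6,7,8}→3
  4 left: {1,3,4,5}→1  {2,5,7,8}→4  {2,6,7,8}→4  {3,4,5,6}→4  {3,4,5,8}→4  {4,5,6,8}→12  {4,5,7,8}→6  {5,6,7,8}→12
  5 left: {1,3,4,5,6}→5  {1,3,4,5,8}→5  {2,4,5,7,8}→10  {2,5,6,7,8}→20  {3,4,5,6,8}→20  {3,4,5,7,8}→10  {4,5,6,7,8}→30
  6 left: {1,3,4,5,6,8}→30  {1,3,4,5,7,8}→15  {2,3,4,5,7,8}→20  {2,4,5,6,7,8}→60  {3,4,5,6,7,8}→60
  7 left: {0,1,3,4,5,6,8}→30  {1,2,3,4,5,7,8}→35  {1,3,4,5,6,7,8}→105  {2,3,4,5,6,7,8}→140
  placing 0:x first → 280 extensions
  placing 2:z first → 135 extensions
total linear extensions = 415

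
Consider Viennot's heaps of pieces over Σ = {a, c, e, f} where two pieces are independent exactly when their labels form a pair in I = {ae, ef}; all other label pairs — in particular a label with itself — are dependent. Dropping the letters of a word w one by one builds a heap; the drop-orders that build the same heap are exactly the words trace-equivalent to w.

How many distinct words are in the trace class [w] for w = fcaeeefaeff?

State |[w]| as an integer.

126

0(f) covers ∅
1(c) covers 0:f
2(a) covers 1:c
3(e) covers 1:c
4(e) covers 3:e
5(e) covers 4:e
6(f) covers 2:a
7(a) covers 6:f
8(e) covers 5:e
9(f) covers 7:a
10(f) covers 9:f
floor of heap: 0:f
completions by unplaced set U, small U first (add the entries for U minus each lowest piece of U):
  |U|=1: {8}:1  {10}:1
  |U|=2: {5,8}:1  {8,10}:2  {9,10}:1
  |U|=3: {4,5,8}:1  {5,8,10}:3  {7,9,10}:1  {8,9,10}:3
  |U|=4: {3,4,5,8}:1  {4,5,8,10}:4  {5,8,9,10}:6  {6,7,9,10}:1  {7,8,9,10}:4
  |U|=5: {2,6,7,9,10}:1  {3,4,5,8,10}:5  {4,5,8,9,10}:10  {5,7,8,9,10}:10  {6,7,8,9,10}:5
  |U|=6: {2,6,7,8,9,10}:6  {3,4,5,8,9,10}:15  {4,5,7,8,9,10}:20  {5,6,7,8,9,10}:15
  |U|=7: {2,5,6,7,8,9,10}:21  {3,4,5,7,8,9,10}:35  {4,5,6,7,8,9,10}:35
  |U|=8: {2,4,5,6,7,8,9,10}:56  {3,4,5,6,7,8,9,10}:70
  |U|=9: {2,3,4,5,6,7,8,9,10}:126
  start at 0(f): 126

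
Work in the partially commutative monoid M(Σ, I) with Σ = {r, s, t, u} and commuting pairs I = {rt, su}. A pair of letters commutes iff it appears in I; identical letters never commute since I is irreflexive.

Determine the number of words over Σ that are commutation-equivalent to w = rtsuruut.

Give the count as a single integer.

#0=r has no predecessor
#1=t has no predecessor
#2=s depends on [0:r, 1:t]
#3=u depends on [0:r, 1:t]
#4=r depends on [2:s, 3:u]
#5=u depends on [4:r]
#6=u depends on [5:u]
#7=t depends on [6:u]
sources: [0:r, 1:t]
N(rest) = Σ N(rest − s) over sources s of rest; N(one piece) = 1:
  size 1 → [7]=1
  size 2 → [6,7]=1
  size 3 → [5,6,7]=1
  size 4 → [4,5,6,7]=1
  size 5 → [2,4,5,6,7]=1  [3,4,5,6,7]=1
  size 6 → [2,3,4,5,6,7]=2
  first=0(r) contributes 2
  first=1(t) contributes 2
|[w]| = 4

4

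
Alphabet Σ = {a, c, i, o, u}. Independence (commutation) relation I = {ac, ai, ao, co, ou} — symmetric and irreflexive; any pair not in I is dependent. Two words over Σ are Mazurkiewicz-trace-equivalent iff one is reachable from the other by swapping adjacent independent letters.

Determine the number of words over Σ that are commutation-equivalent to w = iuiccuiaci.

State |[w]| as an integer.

0(i) covers ∅
1(u) covers 0:i
2(i) covers 1:u
3(c) covers 2:i
4(c) covers 3:c
5(u) covers 4:c
6(i) covers 5:u
7(a) covers 5:u
8(c) covers 6:i
9(i) covers 8:c
floor of heap: 0:i
completions by unplaced set U, small U first (add the entries for U minus each lowest piece of U):
  |U|=1: {7}:1  {9}:1
  |U|=2: {7,9}:2  {8,9}:1
  |U|=3: {6,8,9}:1  {7,8,9}:3
  |U|=4: {6,7,8,9}:4
  |U|=5: {5,6,7,8,9}:4
  |U|=6: {4,5,6,7,8,9}:4
  |U|=7: {3,4,5,6,7,8,9}:4
  |U|=8: {2,3,4,5,6,7,8,9}:4
  start at 0(i): 4

4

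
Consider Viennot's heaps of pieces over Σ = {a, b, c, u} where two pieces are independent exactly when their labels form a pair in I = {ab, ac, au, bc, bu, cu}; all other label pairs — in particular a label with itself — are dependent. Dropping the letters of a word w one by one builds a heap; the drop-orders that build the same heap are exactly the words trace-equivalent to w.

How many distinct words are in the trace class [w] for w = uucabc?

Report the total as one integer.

180

0(u) covers ∅
1(u) covers 0:u
2(c) covers ∅
3(a) covers ∅
4(b) covers ∅
5(c) covers 2:c
floor of heap: 0:u, 2:c, 3:a, 4:b
completions by unplaced set U, small U first (add the entries for U minus each lowest piece of U):
  |U|=1: {1}:1  {3}:1  {4}:1  {5}:1
  |U|=2: {0,1}:1  {1,3}:2  {1,4}:2  {1,5}:2  {2,5}:1  {3,4}:2  {3,5}:2  {4,5}:2
  |U|=3: {0,1,3}:3  {0,1,4}:3  {0,1,5}:3  {1,2,5}:3  {1,3,4}:6  {1,3,5}:6  {1,4,5}:6  {2,3,5}:3  {2,4,5}:3  {3,4,5}:6
  |U|=4: {0,1,2,5}:6  {0,1,3,4}:12  {0,1,3,5}:12  {0,1,4,5}:12  {1,2,3,5}:12  {1,2,4,5}:12  {1,3,4,5}:24  {2,3,4,5}:12
  start at 0(u): 60
  start at 2(c): 60
  start at 3(a): 30
  start at 4(b): 30
sum over floor = 180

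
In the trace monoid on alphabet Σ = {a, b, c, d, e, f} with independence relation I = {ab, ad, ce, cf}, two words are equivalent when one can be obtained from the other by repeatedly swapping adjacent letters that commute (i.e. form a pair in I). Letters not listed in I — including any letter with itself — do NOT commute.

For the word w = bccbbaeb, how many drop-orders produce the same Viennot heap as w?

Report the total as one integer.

3

0(b) covers ∅
1(c) covers 0:b
2(c) covers 1:c
3(b) covers 2:c
4(b) covers 3:b
5(a) covers 2:c
6(e) covers 4:b, 5:a
7(b) covers 6:e
floor of heap: 0:b
completions by unplaced set U, small U first (add the entries for U minus each lowest piece of U):
  |U|=1: {7}:1
  |U|=2: {6,7}:1
  |U|=3: {4,6,7}:1  {5,6,7}:1
  |U|=4: {3,4,6,7}:1  {4,5,6,7}:2
  |U|=5: {3,4,5,6,7}:3
  |U|=6: {2,3,4,5,6,7}:3
  start at 0(b): 3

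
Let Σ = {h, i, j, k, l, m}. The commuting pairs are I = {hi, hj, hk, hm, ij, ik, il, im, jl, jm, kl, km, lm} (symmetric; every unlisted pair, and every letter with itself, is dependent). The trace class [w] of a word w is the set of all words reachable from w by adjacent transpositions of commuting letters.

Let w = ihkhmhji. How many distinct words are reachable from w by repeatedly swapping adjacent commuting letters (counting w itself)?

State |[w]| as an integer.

piece 0:i — minimal
piece 1:h — minimal
piece 2:k — minimal
piece 3:h rests on {1:h}
piece 4:m — minimal
piece 5:h rests on {3:h}
piece 6:j rests on {2:k}
piece 7:i rests on {0:i}
minimal pieces: {0:i, 1:h, 2:k, 4:m}
ways to finish when only these pieces remain (= sum over removing one remaining piece with nothing left below it):
  1 left: {4}→1  {5}→1  {6}→1  {7}→1
  2 left: {0,7}→1  {2,6}→1  {3,5}→1  {4,5}→2  {4,6}→2  {4,7}→2  {5,6}→2  {5,7}→2  {6,7}→2
  3 left: {0,4,7}→3  {0,5,7}→3  {0,6,7}→3  {1,3,5}→1  {2,4,6}→3  {2,5,6}→3  {2,6,7}→3  {3,4,5}→3  {3,5,6}→3  {3,5,7}→3  {4,5,6}→6  {4,5,7}→6  {4,6,7}→6  {5,6,7}→6
  4 left: {0,2,6,7}→6  {0,3,5,7}→6  {0,4,5,7}→12  {0,4,6,7}→12  {0,5,6,7}→12  {1,3,4,5}→4  {1,3,5,6}→4  {1,3,5,7}→4  {2,3,5,6}→6  {2,4,5,6}→12  {2,4,6,7}→12  {2,5,6,7}→12  {3,4,5,6}→12  {3,4,5,7}→12  {3,5,6,7}→12  {4,5,6,7}→24
  5 left: {0,1,3,5,7}→10  {0,2,4,6,7}→30  {0,2,5,6,7}→30  {0,3,4,5,7}→30  {0,3,5,6,7}→30  {0,4,5,6,7}→60  {1,2,3,5,6}→10  {1,3,4,5,6}→20  {1,3,4,5,7}→20  {1,3,5,6,7}→20  {2,3,4,5,6}→30  {2,3,5,6,7}→30  {2,4,5,6,7}→60  {3,4,5,6,7}→60
  6 left: {0,1,3,4,5,7}→60  {0,1,3,5,6,7}→60  {0,2,3,5,6,7}→90  {0,2,4,5,6,7}→180  {0,3,4,5,6,7}→180  {1,2,3,4,5,6}→60  {1,2,3,5,6,7}→60  {1,3,4,5,6,7}→120  {2,3,4,5,6,7}→180
  placing 0:i first → 420 extensions
  placing 1:h first → 630 extensions
  placing 2:k first → 420 extensions
  placing 4:m first → 210 extensions
total linear extensions = 1680

1680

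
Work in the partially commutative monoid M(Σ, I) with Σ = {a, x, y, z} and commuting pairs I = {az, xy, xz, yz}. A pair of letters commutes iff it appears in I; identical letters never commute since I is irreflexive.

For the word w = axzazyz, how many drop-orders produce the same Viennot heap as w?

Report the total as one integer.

0(a) covers ∅
1(x) covers 0:a
2(z) covers ∅
3(a) covers 1:x
4(z) covers 2:z
5(y) covers 3:a
6(z) covers 4:z
floor of heap: 0:a, 2:z
completions by unplaced set U, small U first (add the entries for U minus each lowest piece of U):
  |U|=1: {5}:1  {6}:1
  |U|=2: {3,5}:1  {4,6}:1  {5,6}:2
  |U|=3: {1,3,5}:1  {2,4,6}:1  {3,5,6}:3  {4,5,6}:3
  |U|=4: {0,1,3,5}:1  {1,3,5,6}:4  {2,4,5,6}:4  {3,4,5,6}:6
  |U|=5: {0,1,3,5,6}:5  {1,3,4,5,6}:10  {2,3,4,5,6}:10
  start at 0(a): 20
  start at 2(z): 15
sum over floor = 35

35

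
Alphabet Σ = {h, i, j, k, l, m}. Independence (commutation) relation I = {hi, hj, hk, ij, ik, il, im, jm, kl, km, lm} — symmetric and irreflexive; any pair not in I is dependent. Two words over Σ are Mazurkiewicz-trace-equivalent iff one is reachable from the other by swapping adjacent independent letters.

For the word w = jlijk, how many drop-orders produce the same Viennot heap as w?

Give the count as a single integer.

5

#0=j has no predecessor
#1=l depends on [0:j]
#2=i has no predecessor
#3=j depends on [1:l]
#4=k depends on [3:j]
sources: [0:j, 2:i]
N(rest) = Σ N(rest − s) over sources s of rest; N(one piece) = 1:
  size 1 → [2]=1  [4]=1
  size 2 → [2,4]=2  [3,4]=1
  size 3 → [1,3,4]=1  [2,3,4]=3
  first=0(j) contributes 4
  first=2(i) contributes 1
|[w]| = 5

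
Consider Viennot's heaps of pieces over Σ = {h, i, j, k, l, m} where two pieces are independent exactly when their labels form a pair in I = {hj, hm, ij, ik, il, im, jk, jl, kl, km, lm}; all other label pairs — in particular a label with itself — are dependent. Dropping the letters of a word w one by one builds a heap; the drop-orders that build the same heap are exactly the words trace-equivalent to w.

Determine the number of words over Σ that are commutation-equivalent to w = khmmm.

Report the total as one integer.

10

piece 0:k — minimal
piece 1:h rests on {0:k}
piece 2:m — minimal
piece 3:m rests on {2:m}
piece 4:m rests on {3:m}
minimal pieces: {0:k, 2:m}
ways to finish when only these pieces remain (= sum over removing one remaining piece with nothing left below it):
  1 left: {1}→1  {4}→1
  2 left: {0,1}→1  {1,4}→2  {3,4}→1
  3 left: {0,1,4}→3  {1,3,4}→3  {2,3,4}→1
  placing 0:k first → 4 extensions
  placing 2:m first → 6 extensions
total linear extensions = 10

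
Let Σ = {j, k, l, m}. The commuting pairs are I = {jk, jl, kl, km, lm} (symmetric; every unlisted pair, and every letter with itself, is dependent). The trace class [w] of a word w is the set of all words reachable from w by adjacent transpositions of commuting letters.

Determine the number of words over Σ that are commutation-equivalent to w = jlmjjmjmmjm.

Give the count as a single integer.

drop 0:j onto floor
drop 1:l onto floor
drop 2:m onto {0:j}
drop 3:j onto {2:m}
drop 4:j onto {3:j}
drop 5:m onto {4:j}
drop 6:j onto {5:m}
drop 7:m onto {6:j}
drop 8:m onto {7:m}
drop 9:j onto {8:m}
drop 10:m onto {9:j}
ground layer = {0:j, 1:l}
drop-orders for the pieces not yet dropped (sum over which currently-grounded one goes next):
  1 to go: {1} 1  {10} 1
  2 to go: {1,10} 2  {9,10} 1
  3 to go: {1,9,10} 3  {8,9,10} 1
  4 to go: {1,8,9,10} 4  {7,8,9,10} 1
  5 to go: {1,7,8,9,10} 5  {6,7,8,9,10} 1
  6 to go: {1,6,7,8,9,10} 6  {5,6,7,8,9,10} 1
  7 to go: {1,5,6,7,8,9,10} 7  {4,5,6,7,8,9,10} 1
  8 to go: {1,4,5,6,7,8,9,10} 8  {3,4,5,6,7,8,9,10} 1
  9 to go: {1,3,4,5,6,7,8,9,10} 9  {2,3,4,5,6,7,8,9,10} 1
  if 0:j drops first: 10 orders
  if 1:l drops first: 1 orders
heap linearizations: 11

11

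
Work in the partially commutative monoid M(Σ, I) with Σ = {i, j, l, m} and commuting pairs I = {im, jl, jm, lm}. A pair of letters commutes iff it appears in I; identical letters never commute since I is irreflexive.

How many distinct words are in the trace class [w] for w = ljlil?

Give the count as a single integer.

drop 0:l onto floor
drop 1:j onto floor
drop 2:l onto {0:l}
drop 3:i onto {1:j, 2:l}
drop 4:l onto {3:i}
ground layer = {0:l, 1:j}
drop-orders for the pieces not yet dropped (sum over which currently-grounded one goes next):
  1 to go: {4} 1
  2 to go: {3,4} 1
  3 to go: {1,3,4} 1  {2,3,4} 1
  if 0:l drops first: 2 orders
  if 1:j drops first: 1 orders
heap linearizations: 3

3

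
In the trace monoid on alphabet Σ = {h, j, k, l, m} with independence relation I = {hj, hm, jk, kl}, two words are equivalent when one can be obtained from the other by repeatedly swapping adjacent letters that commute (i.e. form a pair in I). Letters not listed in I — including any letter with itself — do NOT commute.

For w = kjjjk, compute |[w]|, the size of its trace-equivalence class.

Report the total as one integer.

10

drop 0:k onto floor
drop 1:j onto floor
drop 2:j onto {1:j}
drop 3:j onto {2:j}
drop 4:k onto {0:k}
ground layer = {0:k, 1:j}
drop-orders for the pieces not yet dropped (sum over which currently-grounded one goes next):
  1 to go: {3} 1  {4} 1
  2 to go: {0,4} 1  {2,3} 1  {3,4} 2
  3 to go: {0,3,4} 3  {1,2,3} 1  {2,3,4} 3
  if 0:k drops first: 4 orders
  if 1:j drops first: 6 orders
heap linearizations: 10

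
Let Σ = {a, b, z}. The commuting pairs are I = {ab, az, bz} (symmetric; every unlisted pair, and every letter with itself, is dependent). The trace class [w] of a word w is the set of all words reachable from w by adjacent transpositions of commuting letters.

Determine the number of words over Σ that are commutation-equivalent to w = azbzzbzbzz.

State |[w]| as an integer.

piece 0:a — minimal
piece 1:z — minimal
piece 2:b — minimal
piece 3:z rests on {1:z}
piece 4:z rests on {3:z}
piece 5:b rests on {2:b}
piece 6:z rests on {4:z}
piece 7:b rests on {5:b}
piece 8:z rests on {6:z}
piece 9:z rests on {8:z}
minimal pieces: {0:a, 1:z, 2:b}
ways to finish when only these pieces remain (= sum over removing one remaining piece with nothing left below it):
  1 left: {0}→1  {7}→1  {9}→1
  2 left: {0,7}→2  {0,9}→2  {5,7}→1  {7,9}→2  {8,9}→1
  3 left: {0,5,7}→3  {0,7,9}→6  {0,8,9}→3  {2,5,7}→1  {5,7,9}→3  {6,8,9}→1  {7,8,9}→3
  4 left: {0,2,5,7}→4  {0,5,7,9}→12  {0,6,8,9}→4  {0,7,8,9}→12  {2,5,7,9}→4  {4,6,8,9}→1  {5,7,8,9}→6  {6,7,8,9}→4
  5 left: {0,2,5,7,9}→20  {0,4,6,8,9}→5  {0,5,7,8,9}→30  {0,6,7,8,9}→20  {2,5,7,8,9}→10  {3,4,6,8,9}→1  {4,6,7,8,9}→5  {5,6,7,8,9}→10
  6 left: {0,2,5,7,8,9}→60  {0,3,4,6,8,9}→6  {0,4,6,7,8,9}→30  {0,5,6,7,8,9}→60  {1,3,4,6,8,9}→1  {2,5,6,7,8,9}→20  {3,4,6,7,8,9}→6  {4,5,6,7,8,9}→15
  7 left: {0,1,3,4,6,8,9}→7  {0,2,5,6,7,8,9}→140  {0,3,4,6,7,8,9}→42  {0,4,5,6,7,8,9}→105  {1,3,4,6,7,8,9}→7  {2,4,5,6,7,8,9}→35  {3,4,5,6,7,8,9}→21
  8 left: {0,1,3,4,6,7,8,9}→56  {0,2,4,5,6,7,8,9}→280  {0,3,4,5,6,7,8,9}→168  {1,3,4,5,6,7,8,9}→28  {2,3,4,5,6,7,8,9}→56
  placing 0:a first → 84 extensions
  placing 1:z first → 504 extensions
  placing 2:b first → 252 extensions
total linear extensions = 840

840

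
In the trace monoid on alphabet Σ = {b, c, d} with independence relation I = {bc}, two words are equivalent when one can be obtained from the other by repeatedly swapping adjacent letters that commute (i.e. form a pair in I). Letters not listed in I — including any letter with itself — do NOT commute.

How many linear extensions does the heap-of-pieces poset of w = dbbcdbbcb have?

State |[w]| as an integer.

12

0(d) covers ∅
1(b) covers 0:d
2(b) covers 1:b
3(c) covers 0:d
4(d) covers 2:b, 3:c
5(b) covers 4:d
6(b) covers 5:b
7(c) covers 4:d
8(b) covers 6:b
floor of heap: 0:d
completions by unplaced set U, small U first (add the entries for U minus each lowest piece of U):
  |U|=1: {7}:1  {8}:1
  |U|=2: {6,8}:1  {7,8}:2
  |U|=3: {5,6,8}:1  {6,7,8}:3
  |U|=4: {5,6,7,8}:4
  |U|=5: {4,5,6,7,8}:4
  |U|=6: {2,4,5,6,7,8}:4  {3,4,5,6,7,8}:4
  |U|=7: {1,2,4,5,6,7,8}:4  {2,3,4,5,6,7,8}:8
  start at 0(d): 12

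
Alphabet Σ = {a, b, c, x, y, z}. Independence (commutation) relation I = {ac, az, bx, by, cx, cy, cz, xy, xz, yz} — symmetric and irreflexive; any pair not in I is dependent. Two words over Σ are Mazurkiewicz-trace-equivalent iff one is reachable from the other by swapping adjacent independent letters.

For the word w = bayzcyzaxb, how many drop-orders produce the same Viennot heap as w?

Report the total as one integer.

0(b) covers ∅
1(a) covers 0:b
2(y) covers 1:a
3(z) covers 0:b
4(c) covers 0:b
5(y) covers 2:y
6(z) covers 3:z
7(a) covers 5:y
8(x) covers 7:a
9(b) covers 4:c, 6:z, 7:a
floor of heap: 0:b
completions by unplaced set U, small U first (add the entries for U minus each lowest piece of U):
  |U|=1: {8}:1  {9}:1
  |U|=2: {4,9}:1  {6,9}:1  {8,9}:2
  |U|=3: {3,6,9}:1  {4,6,9}:2  {4,8,9}:3  {6,8,9}:3  {7,8,9}:2
  |U|=4: {3,4,6,9}:3  {3,6,8,9}:4  {4,6,8,9}:8  {4,7,8,9}:5  {5,7,8,9}:2  {6,7,8,9}:5
  |U|=5: {2,5,7,8,9}:2  {3,4,6,8,9}:15  {3,6,7,8,9}:9  {4,5,7,8,9}:7  {4,6,7,8,9}:18  {5,6,7,8,9}:7
  |U|=6: {1,2,5,7,8,9}:2  {2,4,5,7,8,9}:9  {2,5,6,7,8,9}:9  {3,4,6,7,8,9}:42  {3,5,6,7,8,9}:16  {4,5,6,7,8,9}:32
  |U|=7: {1,2,4,5,7,8,9}:11  {1,2,5,6,7,8,9}:11  {2,3,5,6,7,8,9}:25  {2,4,5,6,7,8,9}:50  {3,4,5,6,7,8,9}:90
  |U|=8: {1,2,3,5,6,7,8,9}:36  {1,2,4,5,6,7,8,9}:72  {2,3,4,5,6,7,8,9}:165
  start at 0(b): 273

273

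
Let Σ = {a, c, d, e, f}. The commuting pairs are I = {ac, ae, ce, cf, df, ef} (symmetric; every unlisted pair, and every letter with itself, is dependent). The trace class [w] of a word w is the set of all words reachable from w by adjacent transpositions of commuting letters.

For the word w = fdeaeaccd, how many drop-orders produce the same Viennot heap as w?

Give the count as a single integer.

300

0(f) covers ∅
1(d) covers ∅
2(e) covers 1:d
3(a) covers 0:f, 1:d
4(e) covers 2:e
5(a) covers 3:a
6(c) covers 1:d
7(c) covers 6:c
8(d) covers 4:e, 5:a, 7:c
floor of heap: 0:f, 1:d
completions by unplaced set U, small U first (add the entries for U minus each lowest piece of U):
  |U|=1: {8}:1
  |U|=2: {4,8}:1  {5,8}:1  {7,8}:1
  |U|=3: {2,4,8}:1  {3,5,8}:1  {4,5,8}:2  {4,7,8}:2  {5,7,8}:2  {6,7,8}:1
  |U|=4: {0,3,5,8}:1  {2,4,5,8}:3  {2,4,7,8}:3  {3,4,5,8}:3  {3,5,7,8}:3  {4,5,7,8}:6  {4,6,7,8}:3  {5,6,7,8}:3
  |U|=5: {0,3,4,5,8}:4  {0,3,5,7,8}:4  {2,3,4,5,8}:6  {2,4,5,7,8}:12  {2,4,6,7,8}:6  {3,4,5,7,8}:12  {3,5,6,7,8}:6  {4,5,6,7,8}:12
  |U|=6: {0,2,3,4,5,8}:10  {0,3,4,5,7,8}:20  {0,3,5,6,7,8}:10  {2,3,4,5,7,8}:30  {2,4,5,6,7,8}:30  {3,4,5,6,7,8}:30
  |U|=7: {0,2,3,4,5,7,8}:60  {0,3,4,5,6,7,8}:60  {2,3,4,5,6,7,8}:90
  start at 0(f): 90
  start at 1(d): 210
sum over floor = 300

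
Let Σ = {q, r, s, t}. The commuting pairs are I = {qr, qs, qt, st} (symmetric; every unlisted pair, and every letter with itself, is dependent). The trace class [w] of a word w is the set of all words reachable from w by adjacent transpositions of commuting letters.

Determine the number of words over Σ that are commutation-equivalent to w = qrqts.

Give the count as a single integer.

20

piece 0:q — minimal
piece 1:r — minimal
piece 2:q rests on {0:q}
piece 3:t rests on {1:r}
piece 4:s rests on {1:r}
minimal pieces: {0:q, 1:r}
ways to finish when only these pieces remain (= sum over removing one remaining piece with nothing left below it):
  1 left: {2}→1  {3}→1  {4}→1
  2 left: {0,2}→1  {2,3}→2  {2,4}→2  {3,4}→2
  3 left: {0,2,3}→3  {0,2,4}→3  {1,3,4}→2  {2,3,4}→6
  placing 0:q first → 8 extensions
  placing 1:r first → 12 extensions
total linear extensions = 20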